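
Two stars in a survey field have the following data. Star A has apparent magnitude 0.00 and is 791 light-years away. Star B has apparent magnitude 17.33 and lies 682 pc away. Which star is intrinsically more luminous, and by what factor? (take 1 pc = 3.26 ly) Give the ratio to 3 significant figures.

Star A is more luminous, by a factor of 1.08×10^6.

Star A: d = 791 ly / 3.26 = 242.6 pc
Star A: M = m − 5 log₁₀ d + 5 = 0.00 − 5·2.3850 + 5 = -6.925
Star B: M = m − 5 log₁₀ d + 5 = 17.33 − 5·2.8338 + 5 = 8.161
ΔM = M_A − M_B = -6.925 − (8.161) = -15.086; smaller M is more luminous → Star A.
L ratio = 10^(0.4 |ΔM|) = 10^6.034 = 1.082×10^6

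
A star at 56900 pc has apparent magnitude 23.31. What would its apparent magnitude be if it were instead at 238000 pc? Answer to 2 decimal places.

m ≈ 26.42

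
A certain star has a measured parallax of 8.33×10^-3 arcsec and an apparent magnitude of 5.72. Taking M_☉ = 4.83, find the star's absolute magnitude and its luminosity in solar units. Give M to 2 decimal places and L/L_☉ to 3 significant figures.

M ≈ 0.32; L/L_☉ ≈ 63.5

d = 1/p = 1/8.33×10^-3″ = 120.0 pc
M = m − 5 log₁₀ d + 5 = 5.72 − 5·2.0794 + 5 = 0.323
M − M_☉ = 0.323 − 4.83 = -4.507
L/L_☉ = 10^(−0.4 × -4.507) = 63.49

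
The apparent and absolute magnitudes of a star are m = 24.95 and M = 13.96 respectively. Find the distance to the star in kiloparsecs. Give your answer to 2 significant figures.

Distance modulus: m − M = 24.95 − (13.96) = 10.990
m − M = 5 log₁₀ d − 5
log₁₀ d = (m − M)/5 + 1 = 3.1980
d = 10^3.1980 = 1578 pc
= 1.578 kpc

d ≈ 1.6 kpc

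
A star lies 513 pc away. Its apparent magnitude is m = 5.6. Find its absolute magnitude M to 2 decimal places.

M ≈ -2.95

5 log₁₀(d/10 pc) = 5 log₁₀(513.0) − 5 = 8.551
M = m − 5 log₁₀(d/10) = 5.6 − 8.551 = -2.951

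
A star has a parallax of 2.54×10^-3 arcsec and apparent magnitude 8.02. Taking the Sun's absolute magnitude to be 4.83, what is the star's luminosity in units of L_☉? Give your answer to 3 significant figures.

L/L_☉ ≈ 82.1

d = 1/p = 1/2.54×10^-3″ = 393.7 pc
M = m − 5 log₁₀ d + 5 = 8.02 − 5·2.5952 + 5 = 0.044
M − M_☉ = 0.044 − 4.83 = -4.786
L/L_☉ = 10^(−0.4 × -4.786) = 82.10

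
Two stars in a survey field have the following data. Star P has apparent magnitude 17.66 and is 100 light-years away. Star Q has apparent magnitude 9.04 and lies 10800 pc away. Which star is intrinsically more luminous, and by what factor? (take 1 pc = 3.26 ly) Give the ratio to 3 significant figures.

Star Q is more luminous, by a factor of 3.48×10^8.

Star P: d = 100 ly / 3.26 = 30.67 pc
Star P: M = m − 5 log₁₀ d + 5 = 17.66 − 5·1.4868 + 5 = 15.226
Star Q: M = m − 5 log₁₀ d + 5 = 9.04 − 5·4.0334 + 5 = -6.127
ΔM = M_P − M_Q = 15.226 − (-6.127) = 21.353; smaller M is more luminous → Star Q.
L ratio = 10^(0.4 |ΔM|) = 10^8.541 = 3.478×10^8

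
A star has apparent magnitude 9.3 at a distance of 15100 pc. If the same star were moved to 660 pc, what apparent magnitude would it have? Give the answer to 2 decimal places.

Flux ∝ 1/d², so Δm = 5 log₁₀(d₂/d₁) = 5 log₁₀(660/15100) = -6.797
m₂ = m₁ + Δm = 9.3 + (-6.797) = 2.503

m ≈ 2.50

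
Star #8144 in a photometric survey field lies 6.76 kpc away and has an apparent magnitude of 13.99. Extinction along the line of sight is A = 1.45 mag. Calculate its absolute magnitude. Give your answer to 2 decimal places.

M ≈ -1.61

d = 6.76 kpc = 6760 pc
5 log₁₀(d/10 pc) = 5 log₁₀(6760) − 5 = 14.150
M = m − 5 log₁₀(d/10) − A = 13.99 − 14.150 − 1.45 = -1.610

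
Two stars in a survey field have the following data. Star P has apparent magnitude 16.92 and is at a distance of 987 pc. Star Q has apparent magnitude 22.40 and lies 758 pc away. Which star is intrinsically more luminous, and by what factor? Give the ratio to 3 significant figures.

Star P is more luminous, by a factor of 264.

Star P: M = m − 5 log₁₀ d + 5 = 16.92 − 5·2.9943 + 5 = 6.948
Star Q: M = m − 5 log₁₀ d + 5 = 22.40 − 5·2.8797 + 5 = 13.002
ΔM = M_P − M_Q = 6.948 − (13.002) = -6.053; smaller M is more luminous → Star P.
L ratio = 10^(0.4 |ΔM|) = 10^2.421 = 263.8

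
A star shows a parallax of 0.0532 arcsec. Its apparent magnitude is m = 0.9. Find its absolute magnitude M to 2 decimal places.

d = 1/p = 1/0.0532″ = 18.80 pc
5 log₁₀(d/10 pc) = 5 log₁₀(18.80) − 5 = 1.370
M = m − 5 log₁₀(d/10) = 0.9 − 1.370 = -0.470

M ≈ -0.47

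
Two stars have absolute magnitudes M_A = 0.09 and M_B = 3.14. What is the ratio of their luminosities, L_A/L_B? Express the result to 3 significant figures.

L_A/L_B ≈ 16.6

ΔM = M_A − M_B = -3.05
L_A/L_B = 10^(−0.4 ΔM) = 10^1.220 = 16.60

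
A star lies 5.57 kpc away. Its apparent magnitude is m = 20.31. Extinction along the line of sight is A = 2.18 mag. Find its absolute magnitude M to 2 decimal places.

M ≈ 4.40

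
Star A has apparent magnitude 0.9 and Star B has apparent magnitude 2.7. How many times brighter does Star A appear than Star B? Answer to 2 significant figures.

Magnitude difference = -1.8
Flux ratio = 10^(−0.4 Δm) = 10^(−0.4 × -1.8) = 10^0.720 = 5.248

5.2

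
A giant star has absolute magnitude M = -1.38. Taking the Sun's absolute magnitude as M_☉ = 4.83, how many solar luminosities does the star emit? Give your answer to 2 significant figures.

L/L_☉ ≈ 300

M − M_☉ = -1.38 − 4.83 = -6.210
L/L_☉ = 10^(−0.4 (M − M_☉)) = 10^2.484 = 304.8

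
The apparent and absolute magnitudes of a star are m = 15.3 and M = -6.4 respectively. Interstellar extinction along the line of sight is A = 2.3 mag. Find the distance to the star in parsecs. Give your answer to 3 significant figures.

d ≈ 75900 pc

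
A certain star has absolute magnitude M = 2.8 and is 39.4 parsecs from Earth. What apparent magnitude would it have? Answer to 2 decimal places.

m = M + 5 log₁₀ d − 5 = 2.8 + 5·1.5955 − 5 = 5.777

m ≈ 5.78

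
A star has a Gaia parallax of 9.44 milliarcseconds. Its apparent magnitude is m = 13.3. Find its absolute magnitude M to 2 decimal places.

p = 9.44 mas = 9.44×10^-3″ → d = 1/p = 105.9 pc
5 log₁₀(d/10 pc) = 5 log₁₀(105.9) − 5 = 5.125
M = m − 5 log₁₀(d/10) = 13.3 − 5.125 = 8.175

M ≈ 8.17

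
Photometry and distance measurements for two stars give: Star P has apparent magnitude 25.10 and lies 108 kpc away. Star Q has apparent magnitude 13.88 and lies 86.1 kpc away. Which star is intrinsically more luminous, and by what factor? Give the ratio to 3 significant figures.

Star Q is more luminous, by a factor of 19600.

Star P: d = 108 kpc = 108000 pc
Star P: M = m − 5 log₁₀ d + 5 = 25.10 − 5·5.0334 + 5 = 4.933
Star Q: d = 86.1 kpc = 86100 pc
Star Q: M = m − 5 log₁₀ d + 5 = 13.88 − 5·4.9350 + 5 = -5.795
ΔM = M_P − M_Q = 4.933 − (-5.795) = 10.728; smaller M is more luminous → Star Q.
L ratio = 10^(0.4 |ΔM|) = 10^4.291 = 19550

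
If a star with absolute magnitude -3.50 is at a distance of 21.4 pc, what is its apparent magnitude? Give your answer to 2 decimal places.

m ≈ -1.85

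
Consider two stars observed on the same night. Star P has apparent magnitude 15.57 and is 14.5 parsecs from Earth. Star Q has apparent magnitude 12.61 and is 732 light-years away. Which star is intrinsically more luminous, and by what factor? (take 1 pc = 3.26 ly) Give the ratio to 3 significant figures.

Star P: M = m − 5 log₁₀ d + 5 = 15.57 − 5·1.1614 + 5 = 14.763
Star Q: d = 732 ly / 3.26 = 224.5 pc
Star Q: M = m − 5 log₁₀ d + 5 = 12.61 − 5·2.3513 + 5 = 5.854
ΔM = M_P − M_Q = 14.763 − (5.854) = 8.910; smaller M is more luminous → Star Q.
L ratio = 10^(0.4 |ΔM|) = 10^3.564 = 3663

Star Q is more luminous, by a factor of 3660.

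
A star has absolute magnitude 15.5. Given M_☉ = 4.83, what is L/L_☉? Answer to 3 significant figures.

M − M_☉ = 15.5 − 4.83 = 10.670
L/L_☉ = 10^(−0.4 (M − M_☉)) = 10^-4.268 = 5.395×10^-5

L/L_☉ ≈ 5.40×10^-5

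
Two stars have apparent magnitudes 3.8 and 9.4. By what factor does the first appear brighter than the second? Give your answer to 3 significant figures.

174

Magnitude difference = -5.6
Flux ratio = 10^(−0.4 Δm) = 10^(−0.4 × -5.6) = 10^2.240 = 173.8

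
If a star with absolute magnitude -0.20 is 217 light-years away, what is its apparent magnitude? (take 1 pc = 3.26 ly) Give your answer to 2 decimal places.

m ≈ 3.92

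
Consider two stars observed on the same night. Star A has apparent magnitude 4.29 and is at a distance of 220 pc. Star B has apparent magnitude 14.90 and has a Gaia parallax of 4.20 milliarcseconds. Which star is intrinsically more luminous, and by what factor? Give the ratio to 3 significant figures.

Star A is more luminous, by a factor of 15000.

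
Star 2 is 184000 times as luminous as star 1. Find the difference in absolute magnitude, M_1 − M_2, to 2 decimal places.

M_1 − M_2 ≈ 13.16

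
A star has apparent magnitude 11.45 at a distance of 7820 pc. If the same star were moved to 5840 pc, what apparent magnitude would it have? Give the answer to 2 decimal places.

m ≈ 10.82

Flux ∝ 1/d², so Δm = 5 log₁₀(d₂/d₁) = 5 log₁₀(5840/7820) = -0.634
m₂ = m₁ + Δm = 11.45 + (-0.634) = 10.816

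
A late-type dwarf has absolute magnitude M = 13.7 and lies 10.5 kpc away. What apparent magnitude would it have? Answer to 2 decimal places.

d = 10.5 kpc = 10500 pc
m = M + 5 log₁₀ d − 5 = 13.7 + 5·4.0212 − 5 = 28.806

m ≈ 28.81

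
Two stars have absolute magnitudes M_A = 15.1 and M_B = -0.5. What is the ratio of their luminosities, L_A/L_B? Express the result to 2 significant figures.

L_A/L_B ≈ 5.8×10^-7

ΔM = M_A − M_B = 15.6
L_A/L_B = 10^(−0.4 ΔM) = 10^-6.240 = 5.754×10^-7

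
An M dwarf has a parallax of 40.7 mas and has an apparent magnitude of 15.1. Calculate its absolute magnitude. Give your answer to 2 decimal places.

M ≈ 13.15

p = 40.7 mas = 0.0407″ → d = 1/p = 24.57 pc
5 log₁₀(d/10 pc) = 5 log₁₀(24.57) − 5 = 1.952
M = m − 5 log₁₀(d/10) = 15.1 − 1.952 = 13.148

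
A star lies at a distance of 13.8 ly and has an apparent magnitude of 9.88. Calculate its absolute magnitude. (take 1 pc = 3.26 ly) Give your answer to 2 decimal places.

d = 13.8 ly / 3.26 = 4.233 pc
5 log₁₀(d/10 pc) = 5 log₁₀(4.233) − 5 = -1.867
M = m − 5 log₁₀(d/10) = 9.88 + 1.867 = 11.747

M ≈ 11.75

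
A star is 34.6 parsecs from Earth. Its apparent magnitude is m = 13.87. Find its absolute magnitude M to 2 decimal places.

5 log₁₀(d/10 pc) = 5 log₁₀(34.60) − 5 = 2.695
M = m − 5 log₁₀(d/10) = 13.87 − 2.695 = 11.175

M ≈ 11.17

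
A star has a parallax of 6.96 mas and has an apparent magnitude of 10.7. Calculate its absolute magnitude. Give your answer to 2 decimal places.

M ≈ 4.91

p = 6.96 mas = 6.96×10^-3″ → d = 1/p = 143.7 pc
5 log₁₀(d/10 pc) = 5 log₁₀(143.7) − 5 = 5.787
M = m − 5 log₁₀(d/10) = 10.7 − 5.787 = 4.913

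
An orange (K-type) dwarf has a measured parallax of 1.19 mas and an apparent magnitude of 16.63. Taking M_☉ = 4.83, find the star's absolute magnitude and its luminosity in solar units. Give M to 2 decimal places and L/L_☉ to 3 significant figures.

M ≈ 7.01; L/L_☉ ≈ 0.135

d = 1/p = 1000/1.19 mas = 840.3 pc
M = m − 5 log₁₀ d + 5 = 16.63 − 5·2.9245 + 5 = 7.008
M − M_☉ = 7.008 − 4.83 = 2.178
L/L_☉ = 10^(−0.4 × 2.178) = 0.1346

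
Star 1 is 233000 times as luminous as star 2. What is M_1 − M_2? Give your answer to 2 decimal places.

Pogson: ΔM = −2.5 log₁₀(ratio) = −2.5 log₁₀(233000) = −2.5 × 5.3674 = -13.418
Star 1 is brighter, so it has the smaller magnitude: the difference is negative.

M_1 − M_2 ≈ -13.42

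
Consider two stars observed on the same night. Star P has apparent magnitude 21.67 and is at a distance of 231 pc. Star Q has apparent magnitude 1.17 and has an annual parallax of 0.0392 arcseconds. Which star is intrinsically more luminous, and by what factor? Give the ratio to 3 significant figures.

Star P: M = m − 5 log₁₀ d + 5 = 21.67 − 5·2.3636 + 5 = 14.852
Star Q: d = 1/p = 1/0.0392″ = 25.51 pc
Star Q: M = m − 5 log₁₀ d + 5 = 1.17 − 5·1.4067 + 5 = -0.864
ΔM = M_P − M_Q = 14.852 − (-0.864) = 15.716; smaller M is more luminous → Star Q.
L ratio = 10^(0.4 |ΔM|) = 10^6.286 = 1.933×10^6

Star Q is more luminous, by a factor of 1.93×10^6.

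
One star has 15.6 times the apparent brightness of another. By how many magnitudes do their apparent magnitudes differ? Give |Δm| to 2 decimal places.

|Δm| ≈ 2.98

Pogson: Δm = −2.5 log₁₀(ratio) = −2.5 log₁₀(15.6) = −2.5 × 1.1931 = -2.983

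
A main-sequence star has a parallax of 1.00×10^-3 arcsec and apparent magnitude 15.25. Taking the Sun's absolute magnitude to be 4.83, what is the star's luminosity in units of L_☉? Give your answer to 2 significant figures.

d = 1/p = 1/1.00×10^-3″ = 1000 pc
M = m − 5 log₁₀ d + 5 = 15.25 − 5·3.0000 + 5 = 5.250
M − M_☉ = 5.250 − 4.83 = 0.420
L/L_☉ = 10^(−0.4 × 0.420) = 0.6792

L/L_☉ ≈ 0.68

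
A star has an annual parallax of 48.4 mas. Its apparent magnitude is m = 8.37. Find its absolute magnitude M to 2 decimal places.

p = 48.4 mas = 0.0484″ → d = 1/p = 20.66 pc
5 log₁₀(d/10 pc) = 5 log₁₀(20.66) − 5 = 1.576
M = m − 5 log₁₀(d/10) = 8.37 − 1.576 = 6.794

M ≈ 6.79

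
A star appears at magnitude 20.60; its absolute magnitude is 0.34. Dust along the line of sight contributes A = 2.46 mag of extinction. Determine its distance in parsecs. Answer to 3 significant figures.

d ≈ 36300 pc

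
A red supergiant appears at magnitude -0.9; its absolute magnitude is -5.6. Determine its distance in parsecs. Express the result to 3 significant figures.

Distance modulus: m − M = -0.9 − (-5.6) = 4.700
m − M = 5 log₁₀ d − 5
log₁₀ d = (m − M)/5 + 1 = 1.9400
d = 10^1.9400 = 87.10 pc

d ≈ 87.1 pc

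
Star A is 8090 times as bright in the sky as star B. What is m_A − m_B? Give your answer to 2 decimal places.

m_A − m_B ≈ -9.77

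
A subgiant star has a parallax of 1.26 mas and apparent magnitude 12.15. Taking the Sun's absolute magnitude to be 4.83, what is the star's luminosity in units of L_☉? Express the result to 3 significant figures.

L/L_☉ ≈ 7.43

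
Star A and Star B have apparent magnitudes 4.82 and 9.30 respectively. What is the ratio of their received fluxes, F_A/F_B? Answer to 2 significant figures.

F_A/F_B ≈ 62

Magnitude difference = -4.48
Flux ratio = 10^(−0.4 Δm) = 10^(−0.4 × -4.48) = 10^1.792 = 61.94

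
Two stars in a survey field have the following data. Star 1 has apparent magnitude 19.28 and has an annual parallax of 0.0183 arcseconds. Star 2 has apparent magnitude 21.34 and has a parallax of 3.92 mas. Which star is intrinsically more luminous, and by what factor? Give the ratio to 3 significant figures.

Star 1: d = 1/p = 1/0.0183″ = 54.64 pc
Star 1: M = m − 5 log₁₀ d + 5 = 19.28 − 5·1.7375 + 5 = 15.592
Star 2: p = 3.92 mas = 3.92×10^-3″ → d = 1/p = 255.1 pc
Star 2: M = m − 5 log₁₀ d + 5 = 21.34 − 5·2.4067 + 5 = 14.306
ΔM = M_1 − M_2 = 15.592 − (14.306) = 1.286; smaller M is more luminous → Star 2.
L ratio = 10^(0.4 |ΔM|) = 10^0.514 = 3.268

Star 2 is more luminous, by a factor of 3.27.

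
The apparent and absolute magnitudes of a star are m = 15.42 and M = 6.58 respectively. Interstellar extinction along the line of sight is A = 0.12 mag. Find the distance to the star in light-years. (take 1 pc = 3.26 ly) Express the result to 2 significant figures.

d ≈ 1800 ly

m − M = 5 log₁₀(d/10 pc) + A  ⇒  15.42 − (6.58) − 0.12 = 5 log₁₀(d/10)
8.720 = 5 log₁₀(d/10)
log₁₀ d = (m − M − A)/5 + 1 = 2.7440
d = 10^2.7440 = 554.6 pc
= 1808 ly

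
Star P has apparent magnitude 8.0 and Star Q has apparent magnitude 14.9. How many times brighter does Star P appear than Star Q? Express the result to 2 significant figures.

580

Δm = 8.0 − (14.9) = -6.9
Flux ratio = 10^(−0.4 Δm) = 10^(−0.4 × -6.9) = 10^2.760 = 575.4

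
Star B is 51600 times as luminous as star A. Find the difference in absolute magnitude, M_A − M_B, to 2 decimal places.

Pogson: ΔM = −2.5 log₁₀(ratio) = −2.5 log₁₀(51600) = −2.5 × 4.7126 = -11.782
Star B is brighter so has the smaller magnitude: M_A − M_B is positive.

M_A − M_B ≈ 11.78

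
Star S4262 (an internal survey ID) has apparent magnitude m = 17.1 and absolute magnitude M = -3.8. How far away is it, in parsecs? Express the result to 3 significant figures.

d ≈ 151000 pc

Distance modulus: m − M = 17.1 − (-3.8) = 20.900
m − M = 5 log₁₀ d − 5
log₁₀ d = (m − M)/5 + 1 = 5.1800
d = 10^5.1800 = 151400 pc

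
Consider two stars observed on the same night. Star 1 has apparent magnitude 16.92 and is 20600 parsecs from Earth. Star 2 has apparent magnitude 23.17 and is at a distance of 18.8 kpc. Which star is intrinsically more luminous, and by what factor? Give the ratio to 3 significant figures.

Star 1 is more luminous, by a factor of 380.

Star 1: M = m − 5 log₁₀ d + 5 = 16.92 − 5·4.3139 + 5 = 0.351
Star 2: d = 18.8 kpc = 18800 pc
Star 2: M = m − 5 log₁₀ d + 5 = 23.17 − 5·4.2742 + 5 = 6.799
ΔM = M_1 − M_2 = 0.351 − (6.799) = -6.449; smaller M is more luminous → Star 1.
L ratio = 10^(0.4 |ΔM|) = 10^2.579 = 379.7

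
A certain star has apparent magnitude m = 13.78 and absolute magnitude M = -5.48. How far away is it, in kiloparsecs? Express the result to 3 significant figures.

d ≈ 71.1 kpc

μ = m − M = 19.260
m − M = 5 log₁₀ d − 5
log₁₀ d = (m − M)/5 + 1 = 4.8520
d = 10^4.8520 = 71120 pc
= 71.12 kpc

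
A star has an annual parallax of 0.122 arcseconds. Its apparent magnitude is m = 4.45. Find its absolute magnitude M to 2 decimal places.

d = 1/p = 1/0.122″ = 8.197 pc
5 log₁₀(d/10 pc) = 5 log₁₀(8.197) − 5 = -0.432
M = m − 5 log₁₀(d/10) = 4.45 + 0.432 = 4.882

M ≈ 4.88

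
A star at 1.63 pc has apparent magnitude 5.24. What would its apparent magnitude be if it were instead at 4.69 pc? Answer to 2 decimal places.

m ≈ 7.53

Flux ∝ 1/d², so Δm = 5 log₁₀(d₂/d₁) = 5 log₁₀(4.69/1.63) = 2.295
m₂ = m₁ + Δm = 5.24 + (2.295) = 7.535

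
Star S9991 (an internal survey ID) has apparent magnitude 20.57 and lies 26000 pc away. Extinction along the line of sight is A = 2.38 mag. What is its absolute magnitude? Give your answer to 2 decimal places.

5 log₁₀(d/10 pc) = 5 log₁₀(26000) − 5 = 17.075
M = m − 5 log₁₀(d/10) − A = 20.57 − 17.075 − 2.38 = 1.115

M ≈ 1.12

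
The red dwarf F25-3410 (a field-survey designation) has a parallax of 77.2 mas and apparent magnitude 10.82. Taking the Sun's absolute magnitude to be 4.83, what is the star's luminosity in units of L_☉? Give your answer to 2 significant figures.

L/L_☉ ≈ 6.7×10^-3

d = 1/p = 1000/77.2 mas = 12.95 pc
M = m − 5 log₁₀ d + 5 = 10.82 − 5·1.1124 + 5 = 10.258
M − M_☉ = 10.258 − 4.83 = 5.428
L/L_☉ = 10^(−0.4 × 5.428) = 6.742×10^-3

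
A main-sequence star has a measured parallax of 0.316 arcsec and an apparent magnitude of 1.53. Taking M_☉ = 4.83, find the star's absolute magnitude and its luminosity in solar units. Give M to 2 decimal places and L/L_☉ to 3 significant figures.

d = 1/p = 1/0.316″ = 3.165 pc
M = m − 5 log₁₀ d + 5 = 1.53 − 5·0.5003 + 5 = 4.028
M − M_☉ = 4.028 − 4.83 = -0.802
L/L_☉ = 10^(−0.4 × -0.802) = 2.092

M ≈ 4.03; L/L_☉ ≈ 2.09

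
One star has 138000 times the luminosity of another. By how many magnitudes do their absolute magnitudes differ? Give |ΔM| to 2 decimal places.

|ΔM| ≈ 12.85

Pogson: ΔM = −2.5 log₁₀(ratio) = −2.5 log₁₀(138000) = −2.5 × 5.1399 = -12.850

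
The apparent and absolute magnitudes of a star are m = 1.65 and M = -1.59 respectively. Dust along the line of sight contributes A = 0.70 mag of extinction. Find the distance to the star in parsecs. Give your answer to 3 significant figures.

m − M = 5 log₁₀(d/10 pc) + A  ⇒  1.65 − (-1.59) − 0.70 = 5 log₁₀(d/10)
2.540 = 5 log₁₀(d/10)
log₁₀ d = (m − M − A)/5 + 1 = 1.5080
d = 10^1.5080 = 32.21 pc

d ≈ 32.2 pc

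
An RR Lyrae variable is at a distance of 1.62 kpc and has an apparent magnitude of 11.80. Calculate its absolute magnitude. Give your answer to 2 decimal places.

d = 1.62 kpc = 1620 pc
5 log₁₀(d/10 pc) = 5 log₁₀(1620) − 5 = 11.048
M = m − 5 log₁₀(d/10) = 11.80 − 11.048 = 0.752

M ≈ 0.75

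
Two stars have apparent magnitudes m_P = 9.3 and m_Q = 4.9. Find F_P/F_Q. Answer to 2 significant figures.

F_P/F_Q ≈ 0.017

Δm = 9.3 − (4.9) = 4.4
Flux ratio = 10^(−0.4 Δm) = 10^(−0.4 × 4.4) = 10^-1.760 = 0.01738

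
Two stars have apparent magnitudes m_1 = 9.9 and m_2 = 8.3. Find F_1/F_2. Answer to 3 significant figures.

F_1/F_2 ≈ 0.229

Magnitude difference = 1.6
Flux ratio = 10^(−0.4 Δm) = 10^(−0.4 × 1.6) = 10^-0.640 = 0.2291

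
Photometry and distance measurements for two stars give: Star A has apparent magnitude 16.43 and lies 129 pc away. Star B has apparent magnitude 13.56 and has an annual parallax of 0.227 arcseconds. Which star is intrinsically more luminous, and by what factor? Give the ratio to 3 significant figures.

Star A: M = m − 5 log₁₀ d + 5 = 16.43 − 5·2.1106 + 5 = 10.877
Star B: d = 1/p = 1/0.227″ = 4.405 pc
Star B: M = m − 5 log₁₀ d + 5 = 13.56 − 5·0.6440 + 5 = 15.340
ΔM = M_A − M_B = 10.877 − (15.340) = -4.463; smaller M is more luminous → Star A.
L ratio = 10^(0.4 |ΔM|) = 10^1.785 = 60.99

Star A is more luminous, by a factor of 61.0.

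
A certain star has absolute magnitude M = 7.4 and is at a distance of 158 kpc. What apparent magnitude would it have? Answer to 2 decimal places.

d = 158 kpc = 158000 pc
m = M + 5 log₁₀ d − 5 = 7.4 + 5·5.1987 − 5 = 28.393

m ≈ 28.39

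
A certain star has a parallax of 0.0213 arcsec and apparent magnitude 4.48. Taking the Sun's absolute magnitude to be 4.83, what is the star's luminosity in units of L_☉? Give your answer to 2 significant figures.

d = 1/p = 1/0.0213″ = 46.95 pc
M = m − 5 log₁₀ d + 5 = 4.48 − 5·1.6716 + 5 = 1.122
M − M_☉ = 1.122 − 4.83 = -3.708
L/L_☉ = 10^(−0.4 × -3.708) = 30.43

L/L_☉ ≈ 30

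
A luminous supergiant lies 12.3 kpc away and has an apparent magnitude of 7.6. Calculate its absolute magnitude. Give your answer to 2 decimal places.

M ≈ -7.85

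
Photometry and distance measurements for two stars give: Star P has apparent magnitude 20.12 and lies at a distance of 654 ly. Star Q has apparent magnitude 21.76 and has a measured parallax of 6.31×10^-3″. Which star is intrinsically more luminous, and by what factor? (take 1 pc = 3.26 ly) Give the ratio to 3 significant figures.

Star P: d = 654 ly / 3.26 = 200.6 pc
Star P: M = m − 5 log₁₀ d + 5 = 20.12 − 5·2.3024 + 5 = 13.608
Star Q: d = 1/p = 1/6.31×10^-3″ = 158.5 pc
Star Q: M = m − 5 log₁₀ d + 5 = 21.76 − 5·2.2000 + 5 = 15.760
ΔM = M_P − M_Q = 13.608 − (15.760) = -2.152; smaller M is more luminous → Star P.
L ratio = 10^(0.4 |ΔM|) = 10^0.861 = 7.257

Star P is more luminous, by a factor of 7.26.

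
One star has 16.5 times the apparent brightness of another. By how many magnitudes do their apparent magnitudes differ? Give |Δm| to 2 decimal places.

|Δm| ≈ 3.04

Pogson: Δm = −2.5 log₁₀(ratio) = −2.5 log₁₀(16.5) = −2.5 × 1.2175 = -3.044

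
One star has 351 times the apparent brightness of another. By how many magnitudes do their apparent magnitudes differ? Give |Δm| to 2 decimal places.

|Δm| ≈ 6.36

Pogson: Δm = −2.5 log₁₀(ratio) = −2.5 log₁₀(351) = −2.5 × 2.5453 = -6.363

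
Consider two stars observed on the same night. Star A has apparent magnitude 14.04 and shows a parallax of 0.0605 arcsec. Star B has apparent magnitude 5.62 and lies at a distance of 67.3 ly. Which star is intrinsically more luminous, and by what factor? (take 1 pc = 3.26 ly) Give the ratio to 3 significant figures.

Star B is more luminous, by a factor of 3640.

Star A: d = 1/p = 1/0.0605″ = 16.53 pc
Star A: M = m − 5 log₁₀ d + 5 = 14.04 − 5·1.2182 + 5 = 12.949
Star B: d = 67.3 ly / 3.26 = 20.64 pc
Star B: M = m − 5 log₁₀ d + 5 = 5.62 − 5·1.3148 + 5 = 4.046
ΔM = M_A − M_B = 12.949 − (4.046) = 8.903; smaller M is more luminous → Star B.
L ratio = 10^(0.4 |ΔM|) = 10^3.561 = 3640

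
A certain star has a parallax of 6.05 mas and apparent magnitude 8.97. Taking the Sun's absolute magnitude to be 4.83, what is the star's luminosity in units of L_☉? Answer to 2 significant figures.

d = 1/p = 1000/6.05 mas = 165.3 pc
M = m − 5 log₁₀ d + 5 = 8.97 − 5·2.2182 + 5 = 2.879
M − M_☉ = 2.879 − 4.83 = -1.951
L/L_☉ = 10^(−0.4 × -1.951) = 6.032

L/L_☉ ≈ 6.0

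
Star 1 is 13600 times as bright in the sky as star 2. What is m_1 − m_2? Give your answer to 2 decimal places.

m_1 − m_2 ≈ -10.33

Pogson: Δm = −2.5 log₁₀(ratio) = −2.5 log₁₀(13600) = −2.5 × 4.1335 = -10.334
Star 1 is brighter, so it has the smaller magnitude: the difference is negative.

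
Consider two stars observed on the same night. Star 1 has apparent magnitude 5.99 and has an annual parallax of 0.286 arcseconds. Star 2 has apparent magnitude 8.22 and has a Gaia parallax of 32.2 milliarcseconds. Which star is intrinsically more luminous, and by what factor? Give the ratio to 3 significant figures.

Star 1: d = 1/p = 1/0.286″ = 3.497 pc
Star 1: M = m − 5 log₁₀ d + 5 = 5.99 − 5·0.5436 + 5 = 8.272
Star 2: p = 32.2 mas = 0.0322″ → d = 1/p = 31.06 pc
Star 2: M = m − 5 log₁₀ d + 5 = 8.22 − 5·1.4921 + 5 = 5.759
ΔM = M_1 − M_2 = 8.272 − (5.759) = 2.513; smaller M is more luminous → Star 2.
L ratio = 10^(0.4 |ΔM|) = 10^1.005 = 10.12

Star 2 is more luminous, by a factor of 10.1.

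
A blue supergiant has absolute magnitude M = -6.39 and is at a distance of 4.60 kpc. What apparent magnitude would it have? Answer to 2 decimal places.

m ≈ 6.92

d = 4.60 kpc = 4600 pc
m = M + 5 log₁₀ d − 5 = -6.39 + 5·3.6628 − 5 = 6.924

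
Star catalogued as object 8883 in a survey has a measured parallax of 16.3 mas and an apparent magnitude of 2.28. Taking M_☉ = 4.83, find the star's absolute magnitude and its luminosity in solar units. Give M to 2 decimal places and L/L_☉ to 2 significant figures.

M ≈ -1.66; L/L_☉ ≈ 390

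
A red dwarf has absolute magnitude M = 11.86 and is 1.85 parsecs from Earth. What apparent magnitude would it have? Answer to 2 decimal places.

m ≈ 8.20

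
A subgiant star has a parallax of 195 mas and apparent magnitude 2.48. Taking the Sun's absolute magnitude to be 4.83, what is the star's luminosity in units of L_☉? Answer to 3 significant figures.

L/L_☉ ≈ 2.29

d = 1/p = 1000/195 mas = 5.128 pc
M = m − 5 log₁₀ d + 5 = 2.48 − 5·0.7100 + 5 = 3.930
M − M_☉ = 3.930 − 4.83 = -0.900
L/L_☉ = 10^(−0.4 × -0.900) = 2.291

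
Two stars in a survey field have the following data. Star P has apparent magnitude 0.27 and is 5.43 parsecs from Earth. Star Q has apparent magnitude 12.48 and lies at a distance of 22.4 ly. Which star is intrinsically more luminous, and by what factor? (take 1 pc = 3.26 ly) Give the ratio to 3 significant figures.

Star P: M = m − 5 log₁₀ d + 5 = 0.27 − 5·0.7348 + 5 = 1.596
Star Q: d = 22.4 ly / 3.26 = 6.871 pc
Star Q: M = m − 5 log₁₀ d + 5 = 12.48 − 5·0.8370 + 5 = 13.295
ΔM = M_P − M_Q = 1.596 − (13.295) = -11.699; smaller M is more luminous → Star P.
L ratio = 10^(0.4 |ΔM|) = 10^4.680 = 47810

Star P is more luminous, by a factor of 47800.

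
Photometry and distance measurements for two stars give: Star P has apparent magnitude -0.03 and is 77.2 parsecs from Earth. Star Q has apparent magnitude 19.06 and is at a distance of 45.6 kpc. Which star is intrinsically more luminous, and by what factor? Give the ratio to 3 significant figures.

Star P is more luminous, by a factor of 124.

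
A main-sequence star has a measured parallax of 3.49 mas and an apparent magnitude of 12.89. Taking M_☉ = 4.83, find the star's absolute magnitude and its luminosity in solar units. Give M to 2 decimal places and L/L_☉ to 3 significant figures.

d = 1/p = 1000/3.49 mas = 286.5 pc
M = m − 5 log₁₀ d + 5 = 12.89 − 5·2.4572 + 5 = 5.604
M − M_☉ = 5.604 − 4.83 = 0.774
L/L_☉ = 10^(−0.4 × 0.774) = 0.4902

M ≈ 5.60; L/L_☉ ≈ 0.490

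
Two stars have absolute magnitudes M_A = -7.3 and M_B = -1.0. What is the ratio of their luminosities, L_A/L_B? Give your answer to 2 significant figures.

L_A/L_B ≈ 330

ΔM = M_A − M_B = -6.3
L_A/L_B = 10^(−0.4 ΔM) = 10^2.520 = 331.1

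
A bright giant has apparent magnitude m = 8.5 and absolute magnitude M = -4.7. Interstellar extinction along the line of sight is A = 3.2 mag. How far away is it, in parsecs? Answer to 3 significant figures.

d ≈ 1000 pc

m − M = 5 log₁₀(d/10 pc) + A  ⇒  8.5 − (-4.7) − 3.2 = 5 log₁₀(d/10)
10.000 = 5 log₁₀(d/10)
log₁₀ d = (m − M − A)/5 + 1 = 3.0000
d = 10^3.0000 = 1000 pc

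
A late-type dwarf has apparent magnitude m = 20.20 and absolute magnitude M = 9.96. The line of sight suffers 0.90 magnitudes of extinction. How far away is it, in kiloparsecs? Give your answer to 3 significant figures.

d ≈ 0.738 kpc

m − M = 5 log₁₀(d/10 pc) + A  ⇒  20.20 − (9.96) − 0.90 = 5 log₁₀(d/10)
9.340 = 5 log₁₀(d/10)
log₁₀ d = (m − M − A)/5 + 1 = 2.8680
d = 10^2.8680 = 737.9 pc
= 0.7379 kpc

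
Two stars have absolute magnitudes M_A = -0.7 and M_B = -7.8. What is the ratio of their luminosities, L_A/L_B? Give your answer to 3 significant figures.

L_A/L_B ≈ 1.45×10^-3

ΔM = M_A − M_B = 7.1
L_A/L_B = 10^(−0.4 ΔM) = 10^-2.840 = 1.445×10^-3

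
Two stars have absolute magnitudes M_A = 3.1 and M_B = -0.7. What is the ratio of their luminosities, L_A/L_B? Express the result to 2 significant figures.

L_A/L_B ≈ 0.030

ΔM = M_A − M_B = 3.8
L_A/L_B = 10^(−0.4 ΔM) = 10^-1.520 = 0.03020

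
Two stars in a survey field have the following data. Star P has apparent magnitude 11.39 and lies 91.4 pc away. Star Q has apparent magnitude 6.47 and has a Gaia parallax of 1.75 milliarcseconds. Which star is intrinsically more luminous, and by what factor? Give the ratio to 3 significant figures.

Star Q is more luminous, by a factor of 3630.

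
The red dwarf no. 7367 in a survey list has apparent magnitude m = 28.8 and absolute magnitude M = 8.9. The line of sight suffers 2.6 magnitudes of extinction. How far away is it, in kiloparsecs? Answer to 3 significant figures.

m − M = 5 log₁₀(d/10 pc) + A  ⇒  28.8 − (8.9) − 2.6 = 5 log₁₀(d/10)
17.300 = 5 log₁₀(d/10)
log₁₀ d = (m − M − A)/5 + 1 = 4.4600
d = 10^4.4600 = 28840 pc
= 28.84 kpc

d ≈ 28.8 kpc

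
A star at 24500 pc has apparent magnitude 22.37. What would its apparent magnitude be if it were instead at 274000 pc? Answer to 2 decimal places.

m ≈ 27.61

Flux ∝ 1/d², so Δm = 5 log₁₀(d₂/d₁) = 5 log₁₀(274000/24500) = 5.243
m₂ = m₁ + Δm = 22.37 + (5.243) = 27.613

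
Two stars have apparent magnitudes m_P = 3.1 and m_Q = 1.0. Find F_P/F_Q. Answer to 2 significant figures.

Magnitude difference = 2.1
Flux ratio = 10^(−0.4 Δm) = 10^(−0.4 × 2.1) = 10^-0.840 = 0.1445

F_P/F_Q ≈ 0.14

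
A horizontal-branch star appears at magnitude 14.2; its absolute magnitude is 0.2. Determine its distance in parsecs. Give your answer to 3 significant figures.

d ≈ 6310 pc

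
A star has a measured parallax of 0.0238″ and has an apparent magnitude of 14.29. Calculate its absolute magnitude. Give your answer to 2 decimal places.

d = 1/p = 1/0.0238″ = 42.02 pc
5 log₁₀(d/10 pc) = 5 log₁₀(42.02) − 5 = 3.117
M = m − 5 log₁₀(d/10) = 14.29 − 3.117 = 11.173

M ≈ 11.17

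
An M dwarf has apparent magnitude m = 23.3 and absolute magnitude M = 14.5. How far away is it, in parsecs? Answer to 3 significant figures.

d ≈ 575 pc

Distance modulus: m − M = 23.3 − (14.5) = 8.800
m − M = 5 log₁₀ d − 5
log₁₀ d = (m − M)/5 + 1 = 2.7600
d = 10^2.7600 = 575.4 pc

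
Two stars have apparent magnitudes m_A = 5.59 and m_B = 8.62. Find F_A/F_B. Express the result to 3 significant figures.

F_A/F_B ≈ 16.3

Δm = 5.59 − (8.62) = -3.03
Flux ratio = 10^(−0.4 Δm) = 10^(−0.4 × -3.03) = 10^1.212 = 16.29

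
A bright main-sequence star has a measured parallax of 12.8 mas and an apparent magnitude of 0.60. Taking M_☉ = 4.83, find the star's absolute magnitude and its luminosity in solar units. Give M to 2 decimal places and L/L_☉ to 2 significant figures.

d = 1/p = 1000/12.8 mas = 78.12 pc
M = m − 5 log₁₀ d + 5 = 0.60 − 5·1.8928 + 5 = -3.864
M − M_☉ = -3.864 − 4.83 = -8.694
L/L_☉ = 10^(−0.4 × -8.694) = 3003

M ≈ -3.86; L/L_☉ ≈ 3000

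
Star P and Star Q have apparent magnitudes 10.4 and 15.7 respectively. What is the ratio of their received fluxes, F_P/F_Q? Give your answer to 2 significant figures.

Δm = 10.4 − (15.7) = -5.3
Flux ratio = 10^(−0.4 Δm) = 10^(−0.4 × -5.3) = 10^2.120 = 131.8

F_P/F_Q ≈ 130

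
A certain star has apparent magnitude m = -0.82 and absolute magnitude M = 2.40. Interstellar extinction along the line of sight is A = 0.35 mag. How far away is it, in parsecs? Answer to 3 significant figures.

d ≈ 1.93 pc

m − M = 5 log₁₀(d/10 pc) + A  ⇒  -0.82 − (2.40) − 0.35 = 5 log₁₀(d/10)
-3.570 = 5 log₁₀(d/10)
log₁₀ d = (m − M − A)/5 + 1 = 0.2860
d = 10^0.2860 = 1.932 pc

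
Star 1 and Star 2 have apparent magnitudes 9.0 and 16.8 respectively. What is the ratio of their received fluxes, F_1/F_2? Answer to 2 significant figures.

F_1/F_2 ≈ 1300

Magnitude difference = -7.8
Flux ratio = 10^(−0.4 Δm) = 10^(−0.4 × -7.8) = 10^3.120 = 1318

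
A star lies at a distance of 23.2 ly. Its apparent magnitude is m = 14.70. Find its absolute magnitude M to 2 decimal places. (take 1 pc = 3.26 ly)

M ≈ 15.44

d = 23.2 ly / 3.26 = 7.117 pc
5 log₁₀(d/10 pc) = 5 log₁₀(7.117) − 5 = -0.739
M = m − 5 log₁₀(d/10) = 14.70 + 0.739 = 15.439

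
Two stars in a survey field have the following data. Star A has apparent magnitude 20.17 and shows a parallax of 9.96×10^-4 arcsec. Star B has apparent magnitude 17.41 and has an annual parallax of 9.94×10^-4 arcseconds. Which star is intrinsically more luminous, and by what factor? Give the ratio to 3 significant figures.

Star B is more luminous, by a factor of 12.8.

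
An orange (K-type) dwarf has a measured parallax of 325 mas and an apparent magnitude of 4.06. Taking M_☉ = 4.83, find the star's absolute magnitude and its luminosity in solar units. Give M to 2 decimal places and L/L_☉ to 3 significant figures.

M ≈ 6.62; L/L_☉ ≈ 0.192

d = 1/p = 1000/325 mas = 3.077 pc
M = m − 5 log₁₀ d + 5 = 4.06 − 5·0.4881 + 5 = 6.619
M − M_☉ = 6.619 − 4.83 = 1.789
L/L_☉ = 10^(−0.4 × 1.789) = 0.1924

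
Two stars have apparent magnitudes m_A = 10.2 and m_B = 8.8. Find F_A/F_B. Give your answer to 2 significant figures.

F_A/F_B ≈ 0.28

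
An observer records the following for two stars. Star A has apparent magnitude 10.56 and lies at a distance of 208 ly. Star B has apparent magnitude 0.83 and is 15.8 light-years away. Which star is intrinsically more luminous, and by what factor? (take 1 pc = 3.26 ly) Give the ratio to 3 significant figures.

Star B is more luminous, by a factor of 45.0.

Star A: d = 208 ly / 3.26 = 63.80 pc
Star A: M = m − 5 log₁₀ d + 5 = 10.56 − 5·1.8048 + 5 = 6.536
Star B: d = 15.8 ly / 3.26 = 4.847 pc
Star B: M = m − 5 log₁₀ d + 5 = 0.83 − 5·0.6854 + 5 = 2.403
ΔM = M_A − M_B = 6.536 − (2.403) = 4.133; smaller M is more luminous → Star B.
L ratio = 10^(0.4 |ΔM|) = 10^1.653 = 45.00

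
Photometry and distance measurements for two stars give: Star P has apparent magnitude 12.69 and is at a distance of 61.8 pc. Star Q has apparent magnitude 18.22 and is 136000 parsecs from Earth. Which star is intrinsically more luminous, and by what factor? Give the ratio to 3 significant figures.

Star P: M = m − 5 log₁₀ d + 5 = 12.69 − 5·1.7910 + 5 = 8.735
Star Q: M = m − 5 log₁₀ d + 5 = 18.22 − 5·5.1335 + 5 = -2.448
ΔM = M_P − M_Q = 8.735 − (-2.448) = 11.183; smaller M is more luminous → Star Q.
L ratio = 10^(0.4 |ΔM|) = 10^4.473 = 29720

Star Q is more luminous, by a factor of 29700.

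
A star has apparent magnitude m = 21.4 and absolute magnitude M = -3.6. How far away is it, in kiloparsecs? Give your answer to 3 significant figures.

d ≈ 1000 kpc

Distance modulus: m − M = 21.4 − (-3.6) = 25.000
m − M = 5 log₁₀ d − 5
log₁₀ d = (m − M)/5 + 1 = 6.0000
d = 10^6.0000 = 1.000×10^6 pc
= 1000 kpc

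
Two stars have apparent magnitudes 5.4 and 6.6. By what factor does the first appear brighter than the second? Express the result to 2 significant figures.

Δm = 5.4 − (6.6) = -1.2
Flux ratio = 10^(−0.4 Δm) = 10^(−0.4 × -1.2) = 10^0.480 = 3.020

3.0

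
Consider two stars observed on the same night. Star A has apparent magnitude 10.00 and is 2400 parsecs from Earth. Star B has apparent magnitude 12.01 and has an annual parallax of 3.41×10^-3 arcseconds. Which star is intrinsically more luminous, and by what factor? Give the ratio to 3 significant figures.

Star A is more luminous, by a factor of 427.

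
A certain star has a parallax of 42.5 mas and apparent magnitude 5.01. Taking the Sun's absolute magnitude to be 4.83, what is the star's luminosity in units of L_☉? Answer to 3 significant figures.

d = 1/p = 1000/42.5 mas = 23.53 pc
M = m − 5 log₁₀ d + 5 = 5.01 − 5·1.3716 + 5 = 3.152
M − M_☉ = 3.152 − 4.83 = -1.678
L/L_☉ = 10^(−0.4 × -1.678) = 4.691

L/L_☉ ≈ 4.69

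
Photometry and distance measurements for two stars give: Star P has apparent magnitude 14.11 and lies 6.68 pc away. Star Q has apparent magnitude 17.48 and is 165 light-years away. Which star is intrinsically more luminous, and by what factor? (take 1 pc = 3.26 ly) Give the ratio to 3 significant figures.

Star Q is more luminous, by a factor of 2.58.

Star P: M = m − 5 log₁₀ d + 5 = 14.11 − 5·0.8248 + 5 = 14.986
Star Q: d = 165 ly / 3.26 = 50.61 pc
Star Q: M = m − 5 log₁₀ d + 5 = 17.48 − 5·1.7043 + 5 = 13.959
ΔM = M_P − M_Q = 14.986 − (13.959) = 1.027; smaller M is more luminous → Star Q.
L ratio = 10^(0.4 |ΔM|) = 10^0.411 = 2.576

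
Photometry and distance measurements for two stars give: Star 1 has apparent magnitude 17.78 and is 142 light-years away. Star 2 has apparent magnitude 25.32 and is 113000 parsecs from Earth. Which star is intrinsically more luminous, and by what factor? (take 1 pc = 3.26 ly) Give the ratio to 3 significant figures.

Star 2 is more luminous, by a factor of 6490.

Star 1: d = 142 ly / 3.26 = 43.56 pc
Star 1: M = m − 5 log₁₀ d + 5 = 17.78 − 5·1.6391 + 5 = 14.585
Star 2: M = m − 5 log₁₀ d + 5 = 25.32 − 5·5.0531 + 5 = 5.055
ΔM = M_1 − M_2 = 14.585 − (5.055) = 9.530; smaller M is more luminous → Star 2.
L ratio = 10^(0.4 |ΔM|) = 10^3.812 = 6487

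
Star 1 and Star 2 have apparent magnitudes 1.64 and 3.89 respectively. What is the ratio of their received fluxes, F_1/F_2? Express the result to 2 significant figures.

Magnitude difference = -2.25
Flux ratio = 10^(−0.4 Δm) = 10^(−0.4 × -2.25) = 10^0.900 = 7.943

F_1/F_2 ≈ 7.9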